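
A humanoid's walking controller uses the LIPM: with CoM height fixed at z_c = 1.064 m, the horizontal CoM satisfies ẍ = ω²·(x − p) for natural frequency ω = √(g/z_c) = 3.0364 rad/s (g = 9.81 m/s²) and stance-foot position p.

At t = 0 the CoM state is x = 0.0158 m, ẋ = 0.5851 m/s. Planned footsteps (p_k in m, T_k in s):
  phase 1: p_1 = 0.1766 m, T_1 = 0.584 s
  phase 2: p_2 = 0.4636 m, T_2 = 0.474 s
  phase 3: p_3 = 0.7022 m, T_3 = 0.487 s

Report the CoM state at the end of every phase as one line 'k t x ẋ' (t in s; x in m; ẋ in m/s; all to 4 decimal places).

1 0.5840 0.2405 0.3763
2 1.0580 0.2134 -0.5099
3 1.5450 -0.7750 -4.2632

phase 1: p=0.1766, T=0.584, ωT=1.773258, cosh=3.029894, sinh=2.860115; start (x,ẋ)=(0.015800, 0.585100) → end (x,ẋ)=(0.240524, 0.376331)
phase 2: p=0.4636, T=0.474, ωT=1.439254, cosh=2.227326, sinh=1.990221; start (x,ẋ)=(0.240524, 0.376331) → end (x,ẋ)=(0.213404, -0.509862)
phase 3: p=0.7022, T=0.487, ωT=1.478727, cosh=2.307642, sinh=2.079714; start (x,ẋ)=(0.213404, -0.509862) → end (x,ẋ)=(-0.774984, -4.263248)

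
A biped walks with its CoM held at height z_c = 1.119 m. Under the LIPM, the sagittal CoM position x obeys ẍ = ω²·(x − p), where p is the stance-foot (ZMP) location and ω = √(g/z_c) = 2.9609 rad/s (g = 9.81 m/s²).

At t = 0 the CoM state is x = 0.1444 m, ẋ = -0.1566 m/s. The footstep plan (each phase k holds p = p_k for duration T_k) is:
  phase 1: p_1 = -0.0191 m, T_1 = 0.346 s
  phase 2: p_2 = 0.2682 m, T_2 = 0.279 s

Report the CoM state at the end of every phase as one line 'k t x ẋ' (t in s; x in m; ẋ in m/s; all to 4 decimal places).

1 0.3460 0.1738 0.3412
2 0.6250 0.2461 0.2063

phase 1: p=-0.0191, T=0.346, ωT=1.024471, cosh=1.572304, sinh=1.213318; start (x,ẋ)=(0.144400, -0.156600) → end (x,ẋ)=(0.173800, 0.341153)
phase 2: p=0.2682, T=0.279, ωT=0.826091, cosh=1.361064, sinh=0.923307; start (x,ẋ)=(0.173800, 0.341153) → end (x,ẋ)=(0.246099, 0.206259)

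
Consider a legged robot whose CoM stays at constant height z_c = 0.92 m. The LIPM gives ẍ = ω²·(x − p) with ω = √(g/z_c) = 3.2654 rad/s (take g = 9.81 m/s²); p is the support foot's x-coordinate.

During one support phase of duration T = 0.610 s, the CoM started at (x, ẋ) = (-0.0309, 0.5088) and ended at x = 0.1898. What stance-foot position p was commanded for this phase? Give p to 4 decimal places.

p = 0.0934

ωT = 3.2654·0.610 = 1.991894; cosh(ωT) = 3.732920, sinh(ωT) = 3.596483
x(T) = p + (x₀−p)·cosh(ωT) + (ẋ₀/ω)·sinh(ωT) ⇒ p·(1 − cosh) = x(T) − x₀·cosh − (ẋ₀/ω)·sinh
numerator   = 0.1898 − (-0.0309)·3.732920 − (0.5088/3.2654)·3.596483 = -0.255241
denominator = 1 − 3.732920 = -2.732920
p = -0.255241 / -2.732920 = 0.0934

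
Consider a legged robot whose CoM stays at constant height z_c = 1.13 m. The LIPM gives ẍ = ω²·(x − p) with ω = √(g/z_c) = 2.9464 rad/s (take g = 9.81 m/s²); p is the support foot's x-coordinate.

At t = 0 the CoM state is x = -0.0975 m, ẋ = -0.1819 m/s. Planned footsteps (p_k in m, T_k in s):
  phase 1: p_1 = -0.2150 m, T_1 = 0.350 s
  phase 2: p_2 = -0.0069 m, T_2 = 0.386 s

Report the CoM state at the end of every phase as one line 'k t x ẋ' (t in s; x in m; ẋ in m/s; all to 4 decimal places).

1 0.3500 -0.1048 0.1362
2 0.7360 -0.1106 -0.1694

phase 1: p=-0.2150, T=0.350, ωT=1.031240, cosh=1.580553, sinh=1.223988; start (x,ẋ)=(-0.097500, -0.181900) → end (x,ẋ)=(-0.104850, 0.136245)
phase 2: p=-0.0069, T=0.386, ωT=1.137310, cosh=1.719525, sinh=1.398845; start (x,ẋ)=(-0.104850, 0.136245) → end (x,ẋ)=(-0.110643, -0.169429)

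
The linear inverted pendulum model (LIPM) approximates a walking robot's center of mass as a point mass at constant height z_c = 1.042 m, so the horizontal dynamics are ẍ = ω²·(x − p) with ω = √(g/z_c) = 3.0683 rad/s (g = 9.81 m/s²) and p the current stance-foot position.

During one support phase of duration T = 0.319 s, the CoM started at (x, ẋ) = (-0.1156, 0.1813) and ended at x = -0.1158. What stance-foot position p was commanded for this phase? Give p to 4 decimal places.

p = 0.0150

ωT = 3.0683·0.319 = 0.978788; cosh(ωT) = 1.518497, sinh(ωT) = 1.142731
x(T) = p + (x₀−p)·cosh(ωT) + (ẋ₀/ω)·sinh(ωT) ⇒ p·(1 − cosh) = x(T) − x₀·cosh − (ẋ₀/ω)·sinh
numerator   = -0.1158 − (-0.1156)·1.518497 − (0.1813/3.0683)·1.142731 = -0.007784
denominator = 1 − 1.518497 = -0.518497
p = -0.007784 / -0.518497 = 0.0150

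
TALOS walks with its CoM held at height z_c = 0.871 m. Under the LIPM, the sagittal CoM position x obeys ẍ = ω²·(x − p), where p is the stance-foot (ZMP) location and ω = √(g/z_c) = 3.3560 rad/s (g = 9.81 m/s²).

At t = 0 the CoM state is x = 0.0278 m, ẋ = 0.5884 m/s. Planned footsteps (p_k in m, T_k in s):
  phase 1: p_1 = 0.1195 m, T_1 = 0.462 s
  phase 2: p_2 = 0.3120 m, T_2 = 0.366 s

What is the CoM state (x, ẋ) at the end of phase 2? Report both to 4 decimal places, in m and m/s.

x = 0.6200, ẋ = 1.2783

phase 1: p=0.1195, T=0.462, ωT=1.550472, cosh=2.462921, sinh=2.250773; start (x,ẋ)=(0.027800, 0.588400) → end (x,ẋ)=(0.288273, 0.756518)
phase 2: p=0.3120, T=0.366, ωT=1.228296, cosh=1.854098, sinh=1.561307; start (x,ẋ)=(0.288273, 0.756518) → end (x,ẋ)=(0.619962, 1.278336)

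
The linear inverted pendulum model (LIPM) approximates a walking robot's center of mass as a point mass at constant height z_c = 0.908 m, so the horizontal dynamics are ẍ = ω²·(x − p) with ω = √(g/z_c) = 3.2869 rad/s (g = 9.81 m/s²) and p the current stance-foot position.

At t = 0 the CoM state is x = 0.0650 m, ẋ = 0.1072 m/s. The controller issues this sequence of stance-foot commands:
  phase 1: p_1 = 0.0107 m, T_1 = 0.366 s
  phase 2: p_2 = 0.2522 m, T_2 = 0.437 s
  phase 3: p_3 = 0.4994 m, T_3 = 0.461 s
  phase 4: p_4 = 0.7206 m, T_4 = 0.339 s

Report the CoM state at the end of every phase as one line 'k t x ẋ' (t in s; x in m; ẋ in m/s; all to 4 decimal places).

1 0.3660 0.1587 0.4650
2 0.8030 0.3251 0.4231
3 1.2640 0.3623 -0.2317
4 1.6030 0.0201 -1.9922

phase 1: p=0.0107, T=0.366, ωT=1.203005, cosh=1.815200, sinh=1.514910; start (x,ẋ)=(0.065000, 0.107200) → end (x,ẋ)=(0.158673, 0.464969)
phase 2: p=0.2522, T=0.437, ωT=1.436375, cosh=2.221606, sinh=1.983818; start (x,ẋ)=(0.158673, 0.464969) → end (x,ẋ)=(0.325053, 0.423125)
phase 3: p=0.4994, T=0.461, ωT=1.515261, cosh=2.385180, sinh=2.165429; start (x,ẋ)=(0.325053, 0.423125) → end (x,ẋ)=(0.362309, -0.231693)
phase 4: p=0.7206, T=0.339, ωT=1.114259, cosh=1.687734, sinh=1.359576; start (x,ẋ)=(0.362309, -0.231693) → end (x,ẋ)=(0.020064, -1.992164)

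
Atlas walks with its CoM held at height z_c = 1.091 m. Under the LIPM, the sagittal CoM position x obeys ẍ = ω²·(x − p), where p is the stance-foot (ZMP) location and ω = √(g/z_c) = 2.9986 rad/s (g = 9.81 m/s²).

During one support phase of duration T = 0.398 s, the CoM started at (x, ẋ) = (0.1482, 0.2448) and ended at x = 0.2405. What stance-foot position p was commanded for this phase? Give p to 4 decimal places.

ωT = 2.9986·0.398 = 1.193443; cosh(ωT) = 1.800797, sinh(ωT) = 1.497621
x(T) = p + (x₀−p)·cosh(ωT) + (ẋ₀/ω)·sinh(ωT) ⇒ p·(1 − cosh) = x(T) − x₀·cosh − (ẋ₀/ω)·sinh
numerator   = 0.2405 − (0.1482)·1.800797 − (0.2448/2.9986)·1.497621 = -0.148641
denominator = 1 − 1.800797 = -0.800797
p = -0.148641 / -0.800797 = 0.1856

p = 0.1856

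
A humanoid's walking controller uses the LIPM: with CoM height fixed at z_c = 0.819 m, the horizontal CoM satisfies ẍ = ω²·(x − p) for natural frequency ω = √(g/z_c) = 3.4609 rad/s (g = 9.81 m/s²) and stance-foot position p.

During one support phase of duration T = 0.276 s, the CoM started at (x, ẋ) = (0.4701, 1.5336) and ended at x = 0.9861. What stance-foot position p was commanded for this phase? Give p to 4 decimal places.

ωT = 3.4609·0.276 = 0.955208; cosh(ωT) = 1.491972, sinh(ωT) = 1.107240
x(T) = p + (x₀−p)·cosh(ωT) + (ẋ₀/ω)·sinh(ωT) ⇒ p·(1 − cosh) = x(T) − x₀·cosh − (ẋ₀/ω)·sinh
numerator   = 0.9861 − (0.4701)·1.491972 − (1.5336/3.4609)·1.107240 = -0.205918
denominator = 1 − 1.491972 = -0.491972
p = -0.205918 / -0.491972 = 0.4186

p = 0.4186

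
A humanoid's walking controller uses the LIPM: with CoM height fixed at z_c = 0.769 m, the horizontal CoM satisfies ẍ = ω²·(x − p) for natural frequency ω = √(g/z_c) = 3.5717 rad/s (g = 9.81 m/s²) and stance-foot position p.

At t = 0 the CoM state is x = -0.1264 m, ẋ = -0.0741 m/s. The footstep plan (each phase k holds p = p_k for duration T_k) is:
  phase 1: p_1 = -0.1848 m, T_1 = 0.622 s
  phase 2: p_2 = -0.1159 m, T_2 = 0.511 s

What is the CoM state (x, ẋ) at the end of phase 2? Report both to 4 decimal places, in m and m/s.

phase 1: p=-0.1848, T=0.622, ωT=2.221597, cosh=4.665243, sinh=4.556807; start (x,ẋ)=(-0.126400, -0.074100) → end (x,ẋ)=(-0.006887, 0.604798)
phase 2: p=-0.1159, T=0.511, ωT=1.825139, cosh=3.182425, sinh=3.021230; start (x,ẋ)=(-0.006887, 0.604798) → end (x,ẋ)=(0.742611, 3.101072)

x = 0.7426, ẋ = 3.1011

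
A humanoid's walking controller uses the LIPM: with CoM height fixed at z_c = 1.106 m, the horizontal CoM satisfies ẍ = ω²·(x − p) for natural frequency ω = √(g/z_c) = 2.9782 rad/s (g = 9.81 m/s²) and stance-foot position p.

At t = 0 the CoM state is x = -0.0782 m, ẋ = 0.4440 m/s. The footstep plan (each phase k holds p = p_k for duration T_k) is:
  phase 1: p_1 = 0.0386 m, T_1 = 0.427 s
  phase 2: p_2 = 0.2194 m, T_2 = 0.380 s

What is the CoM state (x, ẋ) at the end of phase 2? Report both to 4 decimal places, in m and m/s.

phase 1: p=0.0386, T=0.427, ωT=1.271691, cosh=1.923619, sinh=1.643262; start (x,ẋ)=(-0.078200, 0.444000) → end (x,ẋ)=(0.058904, 0.282472)
phase 2: p=0.2194, T=0.380, ωT=1.131716, cosh=1.711726, sinh=1.389247; start (x,ẋ)=(0.058904, 0.282472) → end (x,ẋ)=(0.076441, -0.180529)

x = 0.0764, ẋ = -0.1805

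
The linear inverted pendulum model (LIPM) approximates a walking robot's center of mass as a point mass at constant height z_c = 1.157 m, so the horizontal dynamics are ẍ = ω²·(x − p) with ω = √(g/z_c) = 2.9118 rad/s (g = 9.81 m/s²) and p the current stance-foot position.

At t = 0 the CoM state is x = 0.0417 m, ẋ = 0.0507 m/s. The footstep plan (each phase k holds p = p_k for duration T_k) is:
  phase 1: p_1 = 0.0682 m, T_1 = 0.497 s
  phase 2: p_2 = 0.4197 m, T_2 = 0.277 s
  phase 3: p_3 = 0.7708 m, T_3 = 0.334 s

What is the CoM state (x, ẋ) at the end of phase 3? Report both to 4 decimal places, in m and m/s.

phase 1: p=0.0682, T=0.497, ωT=1.447165, cosh=2.243140, sinh=2.007904; start (x,ẋ)=(0.041700, 0.050700) → end (x,ẋ)=(0.043718, -0.041208)
phase 2: p=0.4197, T=0.277, ωT=0.806569, cosh=1.343297, sinh=0.896910; start (x,ẋ)=(0.043718, -0.041208) → end (x,ẋ)=(-0.098049, -1.037277)
phase 3: p=0.7708, T=0.334, ωT=0.972541, cosh=1.511389, sinh=1.133268; start (x,ẋ)=(-0.098049, -1.037277) → end (x,ẋ)=(-0.946075, -4.434799)

x = -0.9461, ẋ = -4.4348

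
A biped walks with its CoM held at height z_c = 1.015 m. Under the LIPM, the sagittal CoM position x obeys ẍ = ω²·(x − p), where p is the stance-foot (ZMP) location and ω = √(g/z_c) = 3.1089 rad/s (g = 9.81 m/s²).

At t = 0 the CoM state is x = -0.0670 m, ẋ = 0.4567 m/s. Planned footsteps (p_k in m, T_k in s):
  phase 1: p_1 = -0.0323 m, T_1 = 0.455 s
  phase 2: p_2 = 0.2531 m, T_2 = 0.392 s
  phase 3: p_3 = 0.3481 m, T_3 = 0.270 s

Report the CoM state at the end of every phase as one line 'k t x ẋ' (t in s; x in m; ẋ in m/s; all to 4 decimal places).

1 0.4550 0.1765 0.7862
2 0.8470 0.5025 1.0783
3 1.1170 0.8867 1.9330

phase 1: p=-0.0323, T=0.455, ωT=1.414550, cosh=2.178834, sinh=1.935799; start (x,ẋ)=(-0.067000, 0.456700) → end (x,ẋ)=(0.176465, 0.786242)
phase 2: p=0.2531, T=0.392, ωT=1.218689, cosh=1.839183, sinh=1.543566; start (x,ẋ)=(0.176465, 0.786242) → end (x,ẋ)=(0.502522, 1.078287)
phase 3: p=0.3481, T=0.270, ωT=0.839403, cosh=1.373476, sinh=0.941508; start (x,ẋ)=(0.502522, 1.078287) → end (x,ẋ)=(0.886747, 1.933004)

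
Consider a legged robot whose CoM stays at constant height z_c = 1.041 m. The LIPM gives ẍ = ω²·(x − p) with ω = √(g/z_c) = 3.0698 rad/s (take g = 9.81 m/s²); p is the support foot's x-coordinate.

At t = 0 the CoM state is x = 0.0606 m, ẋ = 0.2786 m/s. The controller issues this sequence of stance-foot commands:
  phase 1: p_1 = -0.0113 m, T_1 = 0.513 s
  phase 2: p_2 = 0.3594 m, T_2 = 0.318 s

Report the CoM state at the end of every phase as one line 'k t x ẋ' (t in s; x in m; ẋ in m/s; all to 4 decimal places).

1 0.5130 0.3795 1.2118
2 0.8310 0.8395 1.9070

phase 1: p=-0.0113, T=0.513, ωT=1.574807, cosh=2.518429, sinh=2.311382; start (x,ẋ)=(0.060600, 0.278600) → end (x,ẋ)=(0.379545, 1.211799)
phase 2: p=0.3594, T=0.318, ωT=0.976196, cosh=1.515541, sinh=1.138800; start (x,ẋ)=(0.379545, 1.211799) → end (x,ẋ)=(0.839470, 1.906956)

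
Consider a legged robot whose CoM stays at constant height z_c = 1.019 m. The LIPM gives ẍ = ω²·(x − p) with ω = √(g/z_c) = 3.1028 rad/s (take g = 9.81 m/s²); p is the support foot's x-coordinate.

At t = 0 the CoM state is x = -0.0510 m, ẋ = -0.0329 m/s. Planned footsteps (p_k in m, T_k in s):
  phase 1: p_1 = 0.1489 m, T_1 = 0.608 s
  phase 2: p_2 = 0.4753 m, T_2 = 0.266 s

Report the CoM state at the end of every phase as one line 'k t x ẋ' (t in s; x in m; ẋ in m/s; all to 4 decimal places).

phase 1: p=0.1489, T=0.608, ωT=1.886502, cosh=3.373929, sinh=3.222328; start (x,ẋ)=(-0.051000, -0.032900) → end (x,ẋ)=(-0.559716, -2.109650)
phase 2: p=0.4753, T=0.266, ωT=0.825345, cosh=1.360376, sinh=0.922292; start (x,ẋ)=(-0.559716, -2.109650) → end (x,ẋ)=(-1.559794, -5.831809)

1 0.6080 -0.5597 -2.1097
2 0.8740 -1.5598 -5.8318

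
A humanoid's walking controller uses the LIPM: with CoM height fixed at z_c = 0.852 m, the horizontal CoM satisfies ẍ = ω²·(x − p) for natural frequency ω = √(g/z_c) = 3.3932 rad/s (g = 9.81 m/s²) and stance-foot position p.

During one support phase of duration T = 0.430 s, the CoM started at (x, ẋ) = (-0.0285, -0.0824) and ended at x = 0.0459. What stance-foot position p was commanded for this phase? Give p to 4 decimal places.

ωT = 3.3932·0.430 = 1.459076; cosh(ωT) = 2.267217, sinh(ωT) = 2.034766
x(T) = p + (x₀−p)·cosh(ωT) + (ẋ₀/ω)·sinh(ωT) ⇒ p·(1 − cosh) = x(T) − x₀·cosh − (ẋ₀/ω)·sinh
numerator   = 0.0459 − (-0.0285)·2.267217 − (-0.0824/3.3932)·2.034766 = 0.159928
denominator = 1 − 2.267217 = -1.267217
p = 0.159928 / -1.267217 = -0.1262

p = -0.1262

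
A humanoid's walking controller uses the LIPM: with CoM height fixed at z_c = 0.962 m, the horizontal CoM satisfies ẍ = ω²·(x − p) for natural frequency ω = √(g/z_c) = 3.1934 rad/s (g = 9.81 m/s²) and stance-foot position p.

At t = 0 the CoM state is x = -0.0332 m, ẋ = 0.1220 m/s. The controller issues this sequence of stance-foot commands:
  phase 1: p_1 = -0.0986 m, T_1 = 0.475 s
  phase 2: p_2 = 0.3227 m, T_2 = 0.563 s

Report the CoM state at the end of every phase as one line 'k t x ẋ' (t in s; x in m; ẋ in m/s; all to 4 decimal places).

phase 1: p=-0.0986, T=0.475, ωT=1.516865, cosh=2.388656, sinh=2.169258; start (x,ẋ)=(-0.033200, 0.122000) → end (x,ẋ)=(0.140492, 0.744462)
phase 2: p=0.3227, T=0.563, ωT=1.797884, cosh=3.101255, sinh=2.935606; start (x,ẋ)=(0.140492, 0.744462) → end (x,ẋ)=(0.441990, 0.600646)

1 0.4750 0.1405 0.7445
2 1.0380 0.4420 0.6006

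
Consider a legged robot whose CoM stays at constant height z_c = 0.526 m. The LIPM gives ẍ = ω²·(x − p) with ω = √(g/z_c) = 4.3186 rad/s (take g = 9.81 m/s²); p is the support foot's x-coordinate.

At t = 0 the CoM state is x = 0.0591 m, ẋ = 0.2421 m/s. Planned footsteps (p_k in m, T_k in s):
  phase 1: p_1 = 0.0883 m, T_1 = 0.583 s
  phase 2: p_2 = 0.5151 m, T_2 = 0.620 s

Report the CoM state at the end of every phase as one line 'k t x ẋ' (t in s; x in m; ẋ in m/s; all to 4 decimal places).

1 0.5830 0.2514 0.7341
2 1.2030 -0.1816 -2.8800

phase 1: p=0.0883, T=0.583, ωT=2.517744, cosh=6.240614, sinh=6.159973; start (x,ẋ)=(0.059100, 0.242100) → end (x,ẋ)=(0.251401, 0.734061)
phase 2: p=0.5151, T=0.620, ωT=2.677532, cosh=7.308937, sinh=7.240205; start (x,ẋ)=(0.251401, 0.734061) → end (x,ẋ)=(-0.181593, -2.880012)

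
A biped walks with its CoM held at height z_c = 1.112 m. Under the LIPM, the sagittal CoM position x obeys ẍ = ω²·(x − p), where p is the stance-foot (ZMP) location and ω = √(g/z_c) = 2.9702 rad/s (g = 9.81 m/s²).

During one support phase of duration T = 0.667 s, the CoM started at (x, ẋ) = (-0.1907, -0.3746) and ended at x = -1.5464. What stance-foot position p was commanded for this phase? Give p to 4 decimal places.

p = 0.1460

ωT = 2.9702·0.667 = 1.981123; cosh(ωT) = 3.694399, sinh(ωT) = 3.556485
x(T) = p + (x₀−p)·cosh(ωT) + (ẋ₀/ω)·sinh(ωT) ⇒ p·(1 − cosh) = x(T) − x₀·cosh − (ẋ₀/ω)·sinh
numerator   = -1.5464 − (-0.1907)·3.694399 − (-0.3746/2.9702)·3.556485 = -0.393336
denominator = 1 − 3.694399 = -2.694399
p = -0.393336 / -2.694399 = 0.1460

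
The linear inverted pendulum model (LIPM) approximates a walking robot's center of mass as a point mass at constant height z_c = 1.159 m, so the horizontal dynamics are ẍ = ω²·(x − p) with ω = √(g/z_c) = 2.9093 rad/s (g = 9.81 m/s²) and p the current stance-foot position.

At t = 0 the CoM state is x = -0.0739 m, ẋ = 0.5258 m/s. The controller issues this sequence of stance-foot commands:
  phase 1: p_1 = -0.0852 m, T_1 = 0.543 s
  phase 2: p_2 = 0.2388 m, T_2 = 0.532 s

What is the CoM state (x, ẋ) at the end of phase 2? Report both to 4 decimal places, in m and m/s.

x = 1.6298, ẋ = 4.2691

phase 1: p=-0.0852, T=0.543, ωT=1.579750, cosh=2.529884, sinh=2.323858; start (x,ẋ)=(-0.073900, 0.525800) → end (x,ẋ)=(0.363380, 1.406610)
phase 2: p=0.2388, T=0.532, ωT=1.547748, cosh=2.456798, sinh=2.244072; start (x,ẋ)=(0.363380, 1.406610) → end (x,ẋ)=(1.629849, 4.269102)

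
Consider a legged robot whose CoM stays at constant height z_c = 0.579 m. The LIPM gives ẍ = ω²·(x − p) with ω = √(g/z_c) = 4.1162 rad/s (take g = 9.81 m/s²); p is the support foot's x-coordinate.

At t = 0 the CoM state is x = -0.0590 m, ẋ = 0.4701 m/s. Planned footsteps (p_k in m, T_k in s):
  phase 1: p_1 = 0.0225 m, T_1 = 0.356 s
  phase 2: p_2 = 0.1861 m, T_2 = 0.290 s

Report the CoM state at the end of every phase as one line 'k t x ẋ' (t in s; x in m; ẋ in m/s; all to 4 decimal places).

1 0.3560 0.0707 0.3845
2 0.6460 0.1182 -0.0192

phase 1: p=0.0225, T=0.356, ωT=1.465367, cosh=2.280063, sinh=2.049070; start (x,ẋ)=(-0.059000, 0.470100) → end (x,ẋ)=(0.070694, 0.384456)
phase 2: p=0.1861, T=0.290, ωT=1.193698, cosh=1.801179, sinh=1.498081; start (x,ẋ)=(0.070694, 0.384456) → end (x,ẋ)=(0.118154, -0.019169)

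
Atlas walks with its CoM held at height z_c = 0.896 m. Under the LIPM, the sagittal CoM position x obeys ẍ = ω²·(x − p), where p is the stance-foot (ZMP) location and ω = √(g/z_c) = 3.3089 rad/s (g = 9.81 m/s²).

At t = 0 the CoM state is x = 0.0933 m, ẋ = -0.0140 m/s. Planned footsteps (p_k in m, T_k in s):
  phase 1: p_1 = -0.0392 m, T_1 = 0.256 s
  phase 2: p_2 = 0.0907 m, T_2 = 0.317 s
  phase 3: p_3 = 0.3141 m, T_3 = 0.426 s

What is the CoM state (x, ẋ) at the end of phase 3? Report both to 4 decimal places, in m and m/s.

x = 0.8159, ẋ = 1.8613

phase 1: p=-0.0392, T=0.256, ωT=0.847078, cosh=1.380743, sinh=0.952078; start (x,ẋ)=(0.093300, -0.014000) → end (x,ẋ)=(0.139720, 0.398088)
phase 2: p=0.0907, T=0.317, ωT=1.048921, cosh=1.602443, sinh=1.252127; start (x,ẋ)=(0.139720, 0.398088) → end (x,ẋ)=(0.319894, 0.841013)
phase 3: p=0.3141, T=0.426, ωT=1.409591, cosh=2.169263, sinh=1.925020; start (x,ẋ)=(0.319894, 0.841013) → end (x,ẋ)=(0.815944, 1.861281)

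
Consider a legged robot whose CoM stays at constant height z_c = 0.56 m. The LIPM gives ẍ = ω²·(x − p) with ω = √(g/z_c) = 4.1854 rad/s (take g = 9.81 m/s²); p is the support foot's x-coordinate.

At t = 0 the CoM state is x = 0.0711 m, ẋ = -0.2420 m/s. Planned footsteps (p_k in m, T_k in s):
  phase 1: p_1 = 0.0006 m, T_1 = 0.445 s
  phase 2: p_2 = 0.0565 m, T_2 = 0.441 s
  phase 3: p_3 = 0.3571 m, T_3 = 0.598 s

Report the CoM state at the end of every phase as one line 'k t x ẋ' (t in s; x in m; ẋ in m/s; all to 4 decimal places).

1 0.4450 0.0514 0.1292
2 0.8860 0.1352 0.3532
3 1.4840 -0.4953 -3.4627

phase 1: p=0.0006, T=0.445, ωT=1.862503, cosh=3.297559, sinh=3.142276; start (x,ẋ)=(0.071100, -0.242000) → end (x,ẋ)=(0.051391, 0.129184)
phase 2: p=0.0565, T=0.441, ωT=1.845761, cosh=3.245412, sinh=3.087507; start (x,ẋ)=(0.051391, 0.129184) → end (x,ẋ)=(0.135218, 0.353241)
phase 3: p=0.3571, T=0.598, ωT=2.502869, cosh=6.149674, sinh=6.067824; start (x,ẋ)=(0.135218, 0.353241) → end (x,ẋ)=(-0.495289, -3.462667)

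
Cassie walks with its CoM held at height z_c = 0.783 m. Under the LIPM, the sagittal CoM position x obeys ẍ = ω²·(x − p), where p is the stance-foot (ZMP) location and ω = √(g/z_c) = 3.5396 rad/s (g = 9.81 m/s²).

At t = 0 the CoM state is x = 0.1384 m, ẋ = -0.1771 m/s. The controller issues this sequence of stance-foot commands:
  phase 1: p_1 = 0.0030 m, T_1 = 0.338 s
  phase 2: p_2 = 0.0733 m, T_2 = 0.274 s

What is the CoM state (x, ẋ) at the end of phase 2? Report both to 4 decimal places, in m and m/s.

x = 0.3503, ẋ = 0.9996

phase 1: p=0.0030, T=0.338, ωT=1.196385, cosh=1.805210, sinh=1.502925; start (x,ẋ)=(0.138400, -0.177100) → end (x,ẋ)=(0.172228, 0.400592)
phase 2: p=0.0733, T=0.274, ωT=0.969850, cosh=1.508345, sinh=1.129205; start (x,ẋ)=(0.172228, 0.400592) → end (x,ẋ)=(0.350315, 0.999641)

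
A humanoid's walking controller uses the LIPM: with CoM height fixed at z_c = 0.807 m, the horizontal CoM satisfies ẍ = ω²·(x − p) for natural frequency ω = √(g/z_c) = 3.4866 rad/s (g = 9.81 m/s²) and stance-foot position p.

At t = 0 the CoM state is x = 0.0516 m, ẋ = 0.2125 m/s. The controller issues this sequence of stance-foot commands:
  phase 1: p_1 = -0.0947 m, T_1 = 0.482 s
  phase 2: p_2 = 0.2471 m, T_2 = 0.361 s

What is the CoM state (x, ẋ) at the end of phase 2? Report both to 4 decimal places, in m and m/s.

phase 1: p=-0.0947, T=0.482, ωT=1.680541, cosh=2.777367, sinh=2.591094; start (x,ẋ)=(0.051600, 0.212500) → end (x,ẋ)=(0.469550, 1.911880)
phase 2: p=0.2471, T=0.361, ωT=1.258663, cosh=1.902372, sinh=1.618338; start (x,ẋ)=(0.469550, 1.911880) → end (x,ẋ)=(1.557699, 4.892279)

x = 1.5577, ẋ = 4.8923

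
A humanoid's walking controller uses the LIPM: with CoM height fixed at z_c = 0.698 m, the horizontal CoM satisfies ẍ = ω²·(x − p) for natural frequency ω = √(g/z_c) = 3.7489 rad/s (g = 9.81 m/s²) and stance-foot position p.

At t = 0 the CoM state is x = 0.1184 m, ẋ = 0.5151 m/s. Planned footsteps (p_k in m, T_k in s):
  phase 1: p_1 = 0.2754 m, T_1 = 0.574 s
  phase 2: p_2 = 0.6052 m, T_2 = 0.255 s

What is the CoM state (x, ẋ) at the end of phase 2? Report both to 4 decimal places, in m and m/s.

x = -0.1130, ẋ = -2.1677

phase 1: p=0.2754, T=0.574, ωT=2.151869, cosh=4.358591, sinh=4.242324; start (x,ẋ)=(0.118400, 0.515100) → end (x,ẋ)=(0.173998, -0.251826)
phase 2: p=0.6052, T=0.255, ωT=0.955970, cosh=1.492815, sinh=1.108376; start (x,ẋ)=(0.173998, -0.251826) → end (x,ẋ)=(-0.112958, -2.167656)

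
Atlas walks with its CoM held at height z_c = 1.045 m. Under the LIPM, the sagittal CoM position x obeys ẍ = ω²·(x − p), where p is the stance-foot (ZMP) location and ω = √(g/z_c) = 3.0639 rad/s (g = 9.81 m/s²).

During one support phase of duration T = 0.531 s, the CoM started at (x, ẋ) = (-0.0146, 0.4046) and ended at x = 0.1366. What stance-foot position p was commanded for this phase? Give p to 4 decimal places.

p = 0.0900

ωT = 3.0639·0.531 = 1.626931; cosh(ωT) = 2.642383, sinh(ωT) = 2.445851
x(T) = p + (x₀−p)·cosh(ωT) + (ẋ₀/ω)·sinh(ωT) ⇒ p·(1 − cosh) = x(T) − x₀·cosh − (ẋ₀/ω)·sinh
numerator   = 0.1366 − (-0.0146)·2.642383 − (0.4046/3.0639)·2.445851 = -0.147805
denominator = 1 − 2.642383 = -1.642383
p = -0.147805 / -1.642383 = 0.0900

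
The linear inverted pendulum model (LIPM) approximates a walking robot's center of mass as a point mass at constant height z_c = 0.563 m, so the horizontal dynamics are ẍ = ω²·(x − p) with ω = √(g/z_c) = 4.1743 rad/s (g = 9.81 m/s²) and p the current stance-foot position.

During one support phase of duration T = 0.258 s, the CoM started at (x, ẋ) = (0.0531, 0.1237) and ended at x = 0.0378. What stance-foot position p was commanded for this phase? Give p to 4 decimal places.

p = 0.1373

ωT = 4.1743·0.258 = 1.076969; cosh(ωT) = 1.638198, sinh(ωT) = 1.297571
x(T) = p + (x₀−p)·cosh(ωT) + (ẋ₀/ω)·sinh(ωT) ⇒ p·(1 − cosh) = x(T) − x₀·cosh − (ẋ₀/ω)·sinh
numerator   = 0.0378 − (0.0531)·1.638198 − (0.1237/4.1743)·1.297571 = -0.087640
denominator = 1 − 1.638198 = -0.638198
p = -0.087640 / -0.638198 = 0.1373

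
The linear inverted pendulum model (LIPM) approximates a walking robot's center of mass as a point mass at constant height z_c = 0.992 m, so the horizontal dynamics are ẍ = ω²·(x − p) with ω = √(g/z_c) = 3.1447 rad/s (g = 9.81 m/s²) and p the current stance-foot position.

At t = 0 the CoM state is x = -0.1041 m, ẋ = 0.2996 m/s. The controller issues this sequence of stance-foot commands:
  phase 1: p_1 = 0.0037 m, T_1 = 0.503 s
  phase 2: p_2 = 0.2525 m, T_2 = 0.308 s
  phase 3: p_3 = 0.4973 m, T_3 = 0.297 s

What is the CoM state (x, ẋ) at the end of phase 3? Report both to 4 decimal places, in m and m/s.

x = -0.9220, ẋ = -4.0244

phase 1: p=0.0037, T=0.503, ωT=1.581784, cosh=2.534617, sinh=2.329009; start (x,ẋ)=(-0.104100, 0.299600) → end (x,ẋ)=(-0.047644, -0.030160)
phase 2: p=0.2525, T=0.308, ωT=0.968568, cosh=1.506897, sinh=1.127271; start (x,ẋ)=(-0.047644, -0.030160) → end (x,ẋ)=(-0.210597, -1.109436)
phase 3: p=0.4973, T=0.297, ωT=0.933976, cosh=1.468797, sinh=1.075809; start (x,ẋ)=(-0.210597, -1.109436) → end (x,ẋ)=(-0.921998, -4.024421)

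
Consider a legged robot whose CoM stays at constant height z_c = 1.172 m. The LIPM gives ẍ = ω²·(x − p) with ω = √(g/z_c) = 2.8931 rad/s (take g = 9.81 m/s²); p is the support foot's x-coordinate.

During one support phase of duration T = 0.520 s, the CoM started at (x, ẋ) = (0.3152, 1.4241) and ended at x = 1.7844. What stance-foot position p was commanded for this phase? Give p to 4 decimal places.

p = 0.0098

ωT = 2.8931·0.520 = 1.504412; cosh(ωT) = 2.361827, sinh(ωT) = 2.139679
x(T) = p + (x₀−p)·cosh(ωT) + (ẋ₀/ω)·sinh(ωT) ⇒ p·(1 − cosh) = x(T) − x₀·cosh − (ẋ₀/ω)·sinh
numerator   = 1.7844 − (0.3152)·2.361827 − (1.4241/2.8931)·2.139679 = -0.013284
denominator = 1 − 2.361827 = -1.361827
p = -0.013284 / -1.361827 = 0.0098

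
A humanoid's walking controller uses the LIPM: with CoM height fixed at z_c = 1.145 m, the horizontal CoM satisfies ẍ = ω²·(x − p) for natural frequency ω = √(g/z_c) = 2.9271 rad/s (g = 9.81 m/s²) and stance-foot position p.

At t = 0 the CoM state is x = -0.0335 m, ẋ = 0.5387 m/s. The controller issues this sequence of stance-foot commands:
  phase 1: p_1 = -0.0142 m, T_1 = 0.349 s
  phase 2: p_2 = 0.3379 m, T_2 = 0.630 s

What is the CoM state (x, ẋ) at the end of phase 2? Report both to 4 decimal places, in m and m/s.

x = 0.6377, ẋ = 1.0743

phase 1: p=-0.0142, T=0.349, ωT=1.021558, cosh=1.568776, sinh=1.208742; start (x,ẋ)=(-0.033500, 0.538700) → end (x,ẋ)=(0.177978, 0.776814)
phase 2: p=0.3379, T=0.630, ωT=1.844073, cosh=3.240204, sinh=3.082032; start (x,ẋ)=(0.177978, 0.776814) → end (x,ẋ)=(0.637652, 1.074315)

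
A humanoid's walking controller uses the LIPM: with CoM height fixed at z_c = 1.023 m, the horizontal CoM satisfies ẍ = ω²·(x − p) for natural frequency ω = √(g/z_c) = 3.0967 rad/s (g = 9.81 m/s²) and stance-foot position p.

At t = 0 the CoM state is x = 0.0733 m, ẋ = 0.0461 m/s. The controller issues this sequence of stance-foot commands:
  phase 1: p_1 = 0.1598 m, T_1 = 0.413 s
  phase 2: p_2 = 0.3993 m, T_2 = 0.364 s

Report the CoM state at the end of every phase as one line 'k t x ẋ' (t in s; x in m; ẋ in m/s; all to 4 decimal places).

1 0.4130 0.0170 -0.3547
2 0.7770 -0.4109 -2.2403

phase 1: p=0.1598, T=0.413, ωT=1.278937, cosh=1.935576, sinh=1.657243; start (x,ẋ)=(0.073300, 0.046100) → end (x,ẋ)=(0.017044, -0.354687)
phase 2: p=0.3993, T=0.364, ωT=1.127199, cosh=1.705468, sinh=1.381529; start (x,ẋ)=(0.017044, -0.354687) → end (x,ẋ)=(-0.410862, -2.240268)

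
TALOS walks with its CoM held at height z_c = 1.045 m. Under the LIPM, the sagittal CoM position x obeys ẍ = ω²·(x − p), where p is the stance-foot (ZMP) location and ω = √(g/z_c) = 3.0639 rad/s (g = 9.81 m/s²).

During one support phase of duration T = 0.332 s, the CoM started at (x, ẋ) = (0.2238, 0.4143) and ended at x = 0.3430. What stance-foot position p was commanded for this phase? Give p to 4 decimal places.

ωT = 3.0639·0.332 = 1.017215; cosh(ωT) = 1.563541, sinh(ωT) = 1.201940
x(T) = p + (x₀−p)·cosh(ωT) + (ẋ₀/ω)·sinh(ωT) ⇒ p·(1 − cosh) = x(T) − x₀·cosh − (ẋ₀/ω)·sinh
numerator   = 0.3430 − (0.2238)·1.563541 − (0.4143/3.0639)·1.201940 = -0.169447
denominator = 1 − 1.563541 = -0.563541
p = -0.169447 / -0.563541 = 0.3007

p = 0.3007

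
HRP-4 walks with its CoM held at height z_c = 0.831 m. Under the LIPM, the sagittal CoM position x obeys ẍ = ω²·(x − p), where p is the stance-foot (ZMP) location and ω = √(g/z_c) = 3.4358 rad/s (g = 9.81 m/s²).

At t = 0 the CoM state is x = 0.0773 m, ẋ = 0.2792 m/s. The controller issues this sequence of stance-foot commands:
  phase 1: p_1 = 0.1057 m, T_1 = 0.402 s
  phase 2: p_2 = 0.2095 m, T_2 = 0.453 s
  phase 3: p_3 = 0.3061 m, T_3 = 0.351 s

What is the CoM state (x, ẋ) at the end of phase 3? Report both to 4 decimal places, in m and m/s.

phase 1: p=0.1057, T=0.402, ωT=1.381192, cosh=2.115460, sinh=1.864181; start (x,ẋ)=(0.077300, 0.279200) → end (x,ẋ)=(0.197108, 0.408736)
phase 2: p=0.2095, T=0.453, ωT=1.556417, cosh=2.476347, sinh=2.265456; start (x,ẋ)=(0.197108, 0.408736) → end (x,ẋ)=(0.448320, 0.915716)
phase 3: p=0.3061, T=0.351, ωT=1.205966, cosh=1.819693, sinh=1.520290; start (x,ẋ)=(0.448320, 0.915716) → end (x,ẋ)=(0.970088, 2.409199)

x = 0.9701, ẋ = 2.4092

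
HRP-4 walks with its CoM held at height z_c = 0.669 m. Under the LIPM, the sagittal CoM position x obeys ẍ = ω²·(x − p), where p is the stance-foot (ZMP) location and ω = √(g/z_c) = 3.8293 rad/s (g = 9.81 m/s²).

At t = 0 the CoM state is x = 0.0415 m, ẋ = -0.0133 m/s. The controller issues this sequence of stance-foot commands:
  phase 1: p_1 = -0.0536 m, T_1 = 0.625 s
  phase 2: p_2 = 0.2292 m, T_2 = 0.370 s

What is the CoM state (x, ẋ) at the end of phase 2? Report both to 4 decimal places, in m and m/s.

phase 1: p=-0.0536, T=0.625, ωT=2.393312, cosh=5.520516, sinh=5.429189; start (x,ẋ)=(0.041500, -0.013300) → end (x,ẋ)=(0.452544, 1.903706)
phase 2: p=0.2292, T=0.370, ωT=1.416841, cosh=2.183275, sinh=1.940797; start (x,ẋ)=(0.452544, 1.903706) → end (x,ẋ)=(1.681673, 5.816184)

x = 1.6817, ẋ = 5.8162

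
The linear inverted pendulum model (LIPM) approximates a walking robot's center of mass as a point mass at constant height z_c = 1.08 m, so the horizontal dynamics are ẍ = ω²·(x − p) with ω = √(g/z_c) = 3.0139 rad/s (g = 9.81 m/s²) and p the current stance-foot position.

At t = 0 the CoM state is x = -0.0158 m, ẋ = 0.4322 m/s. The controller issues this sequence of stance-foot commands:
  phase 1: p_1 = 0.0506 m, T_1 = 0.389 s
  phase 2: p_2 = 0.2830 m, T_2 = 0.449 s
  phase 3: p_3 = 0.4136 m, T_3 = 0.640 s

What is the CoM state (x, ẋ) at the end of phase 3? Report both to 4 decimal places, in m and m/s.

x = 0.1662, ẋ = -0.6549

phase 1: p=0.0506, T=0.389, ωT=1.172407, cosh=1.769689, sinh=1.460068; start (x,ẋ)=(-0.015800, 0.432200) → end (x,ẋ)=(0.142470, 0.472666)
phase 2: p=0.2830, T=0.449, ωT=1.353241, cosh=2.064175, sinh=1.805773; start (x,ẋ)=(0.142470, 0.472666) → end (x,ẋ)=(0.276118, 0.210841)
phase 3: p=0.4136, T=0.640, ωT=1.928896, cosh=3.513608, sinh=3.368300; start (x,ẋ)=(0.276118, 0.210841) → end (x,ẋ)=(0.166177, -0.654862)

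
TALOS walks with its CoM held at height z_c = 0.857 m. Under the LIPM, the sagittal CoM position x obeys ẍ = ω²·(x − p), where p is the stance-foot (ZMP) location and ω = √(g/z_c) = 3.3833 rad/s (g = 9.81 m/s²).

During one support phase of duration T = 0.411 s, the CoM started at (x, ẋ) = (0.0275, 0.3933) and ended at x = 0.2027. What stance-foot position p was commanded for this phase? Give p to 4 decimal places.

p = 0.0662

ωT = 3.3833·0.411 = 1.390536; cosh(ωT) = 2.132973, sinh(ωT) = 1.884031
x(T) = p + (x₀−p)·cosh(ωT) + (ẋ₀/ω)·sinh(ωT) ⇒ p·(1 − cosh) = x(T) − x₀·cosh − (ẋ₀/ω)·sinh
numerator   = 0.2027 − (0.0275)·2.132973 − (0.3933/3.3833)·1.884031 = -0.074971
denominator = 1 − 2.132973 = -1.132973
p = -0.074971 / -1.132973 = 0.0662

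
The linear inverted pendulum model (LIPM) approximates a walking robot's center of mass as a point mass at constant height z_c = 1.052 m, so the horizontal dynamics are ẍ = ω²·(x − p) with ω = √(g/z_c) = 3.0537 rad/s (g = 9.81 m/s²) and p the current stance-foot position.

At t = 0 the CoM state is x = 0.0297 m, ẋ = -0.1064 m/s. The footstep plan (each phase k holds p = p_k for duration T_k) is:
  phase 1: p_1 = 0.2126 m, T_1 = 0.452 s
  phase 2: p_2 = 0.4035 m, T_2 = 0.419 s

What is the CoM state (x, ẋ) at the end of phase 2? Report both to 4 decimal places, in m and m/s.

x = -1.5275, ẋ = -5.7028

phase 1: p=0.2126, T=0.452, ωT=1.380272, cosh=2.113747, sinh=1.862237; start (x,ẋ)=(0.029700, -0.106400) → end (x,ẋ)=(-0.238890, -1.265003)
phase 2: p=0.4035, T=0.419, ωT=1.279500, cosh=1.936510, sinh=1.658333; start (x,ẋ)=(-0.238890, -1.265003) → end (x,ẋ)=(-1.527464, -5.702788)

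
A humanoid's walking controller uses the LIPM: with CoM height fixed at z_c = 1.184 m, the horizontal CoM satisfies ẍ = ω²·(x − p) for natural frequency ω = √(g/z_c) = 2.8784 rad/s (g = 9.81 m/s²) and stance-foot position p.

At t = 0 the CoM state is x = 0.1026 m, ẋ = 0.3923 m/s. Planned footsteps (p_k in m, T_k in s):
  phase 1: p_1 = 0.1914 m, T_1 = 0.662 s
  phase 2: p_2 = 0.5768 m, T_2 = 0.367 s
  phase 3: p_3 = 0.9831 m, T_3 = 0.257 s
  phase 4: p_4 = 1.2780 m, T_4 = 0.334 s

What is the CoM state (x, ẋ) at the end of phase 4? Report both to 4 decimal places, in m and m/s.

phase 1: p=0.1914, T=0.662, ωT=1.905501, cosh=3.435761, sinh=3.287013; start (x,ẋ)=(0.102600, 0.392300) → end (x,ẋ)=(0.334295, 0.507682)
phase 2: p=0.5768, T=0.367, ωT=1.056373, cosh=1.611818, sinh=1.264103; start (x,ẋ)=(0.334295, 0.507682) → end (x,ẋ)=(0.408884, -0.064087)
phase 3: p=0.9831, T=0.257, ωT=0.739749, cosh=1.286321, sinh=0.809088; start (x,ẋ)=(0.408884, -0.064087) → end (x,ẋ)=(0.226459, -1.419716)
phase 4: p=1.2780, T=0.334, ωT=0.961386, cosh=1.498840, sinh=1.116478; start (x,ẋ)=(0.226459, -1.419716) → end (x,ẋ)=(-0.848773, -5.507232)

x = -0.8488, ẋ = -5.5072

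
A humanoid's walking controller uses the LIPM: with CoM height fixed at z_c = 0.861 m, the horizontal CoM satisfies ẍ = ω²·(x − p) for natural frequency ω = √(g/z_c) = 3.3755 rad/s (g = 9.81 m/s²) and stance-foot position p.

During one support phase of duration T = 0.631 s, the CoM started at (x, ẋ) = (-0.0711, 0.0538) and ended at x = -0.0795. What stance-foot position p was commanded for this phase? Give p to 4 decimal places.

p = -0.0483

ωT = 3.3755·0.631 = 2.129941; cosh(ωT) = 4.266605, sinh(ωT) = 4.147761
x(T) = p + (x₀−p)·cosh(ωT) + (ẋ₀/ω)·sinh(ωT) ⇒ p·(1 − cosh) = x(T) − x₀·cosh − (ẋ₀/ω)·sinh
numerator   = -0.0795 − (-0.0711)·4.266605 − (0.0538/3.3755)·4.147761 = 0.157747
denominator = 1 − 4.266605 = -3.266605
p = 0.157747 / -3.266605 = -0.0483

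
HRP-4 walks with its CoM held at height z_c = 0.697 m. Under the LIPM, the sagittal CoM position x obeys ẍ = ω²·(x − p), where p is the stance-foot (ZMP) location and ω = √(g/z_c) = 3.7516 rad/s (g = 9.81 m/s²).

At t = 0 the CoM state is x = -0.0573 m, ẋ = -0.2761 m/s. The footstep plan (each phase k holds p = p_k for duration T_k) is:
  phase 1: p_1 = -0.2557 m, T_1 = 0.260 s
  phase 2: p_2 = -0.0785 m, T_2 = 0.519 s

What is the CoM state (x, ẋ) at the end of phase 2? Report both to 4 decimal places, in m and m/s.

x = 0.4552, ẋ = 2.0420

phase 1: p=-0.2557, T=0.260, ωT=0.975416, cosh=1.514653, sinh=1.137617; start (x,ẋ)=(-0.057300, -0.276100) → end (x,ẋ)=(-0.038916, 0.428553)
phase 2: p=-0.0785, T=0.519, ωT=1.947080, cosh=3.575443, sinh=3.432753; start (x,ẋ)=(-0.038916, 0.428553) → end (x,ẋ)=(0.455160, 2.042040)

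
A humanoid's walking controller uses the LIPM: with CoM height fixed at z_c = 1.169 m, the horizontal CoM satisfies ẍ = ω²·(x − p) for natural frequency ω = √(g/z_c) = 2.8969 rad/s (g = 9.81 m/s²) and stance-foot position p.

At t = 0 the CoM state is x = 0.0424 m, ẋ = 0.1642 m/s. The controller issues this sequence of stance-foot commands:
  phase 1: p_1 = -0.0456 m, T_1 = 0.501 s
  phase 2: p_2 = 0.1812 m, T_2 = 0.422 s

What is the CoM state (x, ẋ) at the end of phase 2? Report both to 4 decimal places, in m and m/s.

x = 0.8124, ẋ = 2.0158

phase 1: p=-0.0456, T=0.501, ωT=1.451347, cosh=2.251557, sinh=2.017303; start (x,ẋ)=(0.042400, 0.164200) → end (x,ẋ)=(0.266880, 0.883971)
phase 2: p=0.1812, T=0.422, ωT=1.222492, cosh=1.845067, sinh=1.550572; start (x,ẋ)=(0.266880, 0.883971) → end (x,ẋ)=(0.812433, 2.015849)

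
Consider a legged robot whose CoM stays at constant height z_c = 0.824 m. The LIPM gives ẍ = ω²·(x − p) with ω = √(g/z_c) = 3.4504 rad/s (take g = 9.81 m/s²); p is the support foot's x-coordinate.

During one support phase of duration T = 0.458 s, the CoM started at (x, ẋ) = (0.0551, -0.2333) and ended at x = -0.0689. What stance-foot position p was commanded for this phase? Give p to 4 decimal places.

ωT = 3.4504·0.458 = 1.580283; cosh(ωT) = 2.531124, sinh(ωT) = 2.325207
x(T) = p + (x₀−p)·cosh(ωT) + (ẋ₀/ω)·sinh(ωT) ⇒ p·(1 − cosh) = x(T) − x₀·cosh − (ẋ₀/ω)·sinh
numerator   = -0.0689 − (0.0551)·2.531124 − (-0.2333/3.4504)·2.325207 = -0.051145
denominator = 1 − 2.531124 = -1.531124
p = -0.051145 / -1.531124 = 0.0334

p = 0.0334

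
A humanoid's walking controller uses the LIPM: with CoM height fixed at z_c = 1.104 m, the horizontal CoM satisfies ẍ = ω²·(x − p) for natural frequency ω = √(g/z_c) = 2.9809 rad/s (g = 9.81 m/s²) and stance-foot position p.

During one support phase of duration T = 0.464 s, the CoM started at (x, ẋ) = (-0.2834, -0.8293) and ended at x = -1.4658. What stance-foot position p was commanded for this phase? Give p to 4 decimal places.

ωT = 2.9809·0.464 = 1.383138; cosh(ωT) = 2.119092, sinh(ωT) = 1.868301
x(T) = p + (x₀−p)·cosh(ωT) + (ẋ₀/ω)·sinh(ωT) ⇒ p·(1 − cosh) = x(T) − x₀·cosh − (ẋ₀/ω)·sinh
numerator   = -1.4658 − (-0.2834)·2.119092 − (-0.8293/2.9809)·1.868301 = -0.345479
denominator = 1 − 2.119092 = -1.119092
p = -0.345479 / -1.119092 = 0.3087

p = 0.3087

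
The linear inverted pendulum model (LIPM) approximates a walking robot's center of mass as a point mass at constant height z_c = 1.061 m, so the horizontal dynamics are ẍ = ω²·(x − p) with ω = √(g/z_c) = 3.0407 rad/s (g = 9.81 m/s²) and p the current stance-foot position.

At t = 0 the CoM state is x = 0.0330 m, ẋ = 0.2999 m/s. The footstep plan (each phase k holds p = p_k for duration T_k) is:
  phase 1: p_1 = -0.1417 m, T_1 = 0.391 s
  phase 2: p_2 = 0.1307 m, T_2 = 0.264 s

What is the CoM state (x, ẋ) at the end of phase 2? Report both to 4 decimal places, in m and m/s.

x = 0.7723, ẋ = 2.2906

phase 1: p=-0.1417, T=0.391, ωT=1.188914, cosh=1.794032, sinh=1.489480; start (x,ẋ)=(0.033000, 0.299900) → end (x,ẋ)=(0.318623, 1.329257)
phase 2: p=0.1307, T=0.264, ωT=0.802745, cosh=1.339878, sinh=0.891780; start (x,ẋ)=(0.318623, 1.329257) → end (x,ẋ)=(0.772340, 2.290621)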